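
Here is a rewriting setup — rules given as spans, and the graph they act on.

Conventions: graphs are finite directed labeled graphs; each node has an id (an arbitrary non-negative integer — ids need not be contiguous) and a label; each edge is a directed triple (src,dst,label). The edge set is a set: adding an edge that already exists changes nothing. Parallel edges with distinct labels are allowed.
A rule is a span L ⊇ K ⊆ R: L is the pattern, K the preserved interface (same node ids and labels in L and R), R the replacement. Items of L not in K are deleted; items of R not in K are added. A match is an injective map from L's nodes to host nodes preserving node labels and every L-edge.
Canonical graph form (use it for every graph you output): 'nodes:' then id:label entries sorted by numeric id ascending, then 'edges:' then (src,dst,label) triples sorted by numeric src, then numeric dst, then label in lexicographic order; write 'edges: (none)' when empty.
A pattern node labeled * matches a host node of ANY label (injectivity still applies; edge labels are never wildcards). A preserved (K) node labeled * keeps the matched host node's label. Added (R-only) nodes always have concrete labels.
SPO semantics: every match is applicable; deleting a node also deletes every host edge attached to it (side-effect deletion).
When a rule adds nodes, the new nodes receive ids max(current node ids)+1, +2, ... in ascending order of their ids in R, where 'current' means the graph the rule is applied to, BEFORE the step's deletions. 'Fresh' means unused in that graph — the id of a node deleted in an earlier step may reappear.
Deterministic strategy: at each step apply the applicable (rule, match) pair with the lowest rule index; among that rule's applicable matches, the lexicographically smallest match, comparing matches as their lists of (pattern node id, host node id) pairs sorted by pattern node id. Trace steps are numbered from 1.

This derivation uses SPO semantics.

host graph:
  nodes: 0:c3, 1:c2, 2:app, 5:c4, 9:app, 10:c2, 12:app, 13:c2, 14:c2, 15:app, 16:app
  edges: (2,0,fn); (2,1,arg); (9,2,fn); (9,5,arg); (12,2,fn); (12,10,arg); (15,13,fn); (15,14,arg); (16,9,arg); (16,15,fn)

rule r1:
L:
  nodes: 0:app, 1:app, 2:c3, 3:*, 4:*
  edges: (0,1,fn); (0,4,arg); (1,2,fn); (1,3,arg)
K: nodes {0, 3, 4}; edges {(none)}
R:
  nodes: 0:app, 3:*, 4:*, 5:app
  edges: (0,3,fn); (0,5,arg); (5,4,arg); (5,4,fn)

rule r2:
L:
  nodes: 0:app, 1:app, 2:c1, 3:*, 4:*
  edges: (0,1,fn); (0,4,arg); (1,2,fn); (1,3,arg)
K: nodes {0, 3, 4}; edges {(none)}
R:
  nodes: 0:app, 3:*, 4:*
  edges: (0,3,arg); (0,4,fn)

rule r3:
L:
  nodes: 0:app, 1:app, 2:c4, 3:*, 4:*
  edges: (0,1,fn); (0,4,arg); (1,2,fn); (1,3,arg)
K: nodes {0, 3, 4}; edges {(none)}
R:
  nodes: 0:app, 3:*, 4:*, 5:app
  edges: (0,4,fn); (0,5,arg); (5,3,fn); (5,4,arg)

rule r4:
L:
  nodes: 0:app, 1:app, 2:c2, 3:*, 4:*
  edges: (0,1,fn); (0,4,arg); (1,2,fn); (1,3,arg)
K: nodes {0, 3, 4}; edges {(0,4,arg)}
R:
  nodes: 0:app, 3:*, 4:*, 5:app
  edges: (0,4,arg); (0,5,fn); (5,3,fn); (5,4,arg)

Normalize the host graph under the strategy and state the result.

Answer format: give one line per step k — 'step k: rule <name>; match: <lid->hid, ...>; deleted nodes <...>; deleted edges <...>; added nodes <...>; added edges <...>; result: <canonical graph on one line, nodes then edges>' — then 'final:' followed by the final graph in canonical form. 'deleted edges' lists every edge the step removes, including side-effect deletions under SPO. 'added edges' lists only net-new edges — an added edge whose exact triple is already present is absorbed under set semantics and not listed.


step 1: rule r1; match: 0->9, 1->2, 2->0, 3->1, 4->5; deleted nodes 0, 2; deleted edges (2,0,fn); (2,1,arg); (9,2,fn); (9,5,arg); (12,2,fn); added nodes 17; added edges (9,1,fn); (9,17,arg); (17,5,arg); (17,5,fn); result: nodes: 1:c2, 5:c4, 9:app, 10:c2, 12:app, 13:c2, 14:c2, 15:app, 16:app, 17:app edges: (9,1,fn); (9,17,arg); (12,10,arg); (15,13,fn); (15,14,arg); (16,9,arg); (16,15,fn); (17,5,arg); (17,5,fn)
step 2: rule r4; match: 0->16, 1->15, 2->13, 3->14, 4->9; deleted nodes 13, 15; deleted edges (15,13,fn); (15,14,arg); (16,15,fn); added nodes 18; added edges (16,18,fn); (18,9,arg); (18,14,fn); result: nodes: 1:c2, 5:c4, 9:app, 10:c2, 12:app, 14:c2, 16:app, 17:app, 18:app edges: (9,1,fn); (9,17,arg); (12,10,arg); (16,9,arg); (16,18,fn); (17,5,arg); (17,5,fn); (18,9,arg); (18,14,fn)
final:
nodes: 1:c2, 5:c4, 9:app, 10:c2, 12:app, 14:c2, 16:app, 17:app, 18:app
edges: (9,1,fn); (9,17,arg); (12,10,arg); (16,9,arg); (16,18,fn); (17,5,arg); (17,5,fn); (18,9,arg); (18,14,fn)


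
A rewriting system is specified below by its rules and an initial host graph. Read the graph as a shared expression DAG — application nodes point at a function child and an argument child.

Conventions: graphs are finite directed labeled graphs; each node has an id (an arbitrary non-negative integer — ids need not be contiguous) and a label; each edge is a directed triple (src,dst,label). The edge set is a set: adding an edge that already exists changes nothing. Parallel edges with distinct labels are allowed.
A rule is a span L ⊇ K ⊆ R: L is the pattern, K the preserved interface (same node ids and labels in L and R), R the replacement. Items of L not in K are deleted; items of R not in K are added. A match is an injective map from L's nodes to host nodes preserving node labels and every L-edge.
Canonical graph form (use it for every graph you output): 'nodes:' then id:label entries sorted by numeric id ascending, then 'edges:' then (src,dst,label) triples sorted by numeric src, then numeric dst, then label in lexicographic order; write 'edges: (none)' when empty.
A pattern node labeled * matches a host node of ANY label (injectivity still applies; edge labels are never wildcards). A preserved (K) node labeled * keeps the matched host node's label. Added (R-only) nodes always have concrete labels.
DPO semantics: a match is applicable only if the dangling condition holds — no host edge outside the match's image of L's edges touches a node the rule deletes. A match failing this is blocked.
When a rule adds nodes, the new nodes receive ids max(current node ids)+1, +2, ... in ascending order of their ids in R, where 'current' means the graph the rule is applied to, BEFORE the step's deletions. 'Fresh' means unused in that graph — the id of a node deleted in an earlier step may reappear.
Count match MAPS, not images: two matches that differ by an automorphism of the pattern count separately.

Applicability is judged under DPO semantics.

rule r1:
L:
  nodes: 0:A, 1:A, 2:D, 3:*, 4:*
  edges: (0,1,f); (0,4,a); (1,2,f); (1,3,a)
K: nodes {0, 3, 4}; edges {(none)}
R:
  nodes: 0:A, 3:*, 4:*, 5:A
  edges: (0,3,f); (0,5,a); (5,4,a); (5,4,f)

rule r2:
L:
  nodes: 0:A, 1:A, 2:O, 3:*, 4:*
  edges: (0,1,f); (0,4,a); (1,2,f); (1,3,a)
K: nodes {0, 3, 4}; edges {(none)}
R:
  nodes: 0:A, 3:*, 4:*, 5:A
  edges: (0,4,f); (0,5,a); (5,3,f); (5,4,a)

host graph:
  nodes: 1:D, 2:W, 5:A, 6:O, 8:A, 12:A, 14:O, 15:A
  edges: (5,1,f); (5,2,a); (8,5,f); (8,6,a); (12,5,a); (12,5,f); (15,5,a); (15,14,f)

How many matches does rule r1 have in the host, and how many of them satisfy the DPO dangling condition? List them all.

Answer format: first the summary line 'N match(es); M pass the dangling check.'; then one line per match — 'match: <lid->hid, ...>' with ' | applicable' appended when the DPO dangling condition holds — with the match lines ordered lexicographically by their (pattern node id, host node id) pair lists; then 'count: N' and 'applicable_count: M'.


1 match(es); 0 pass the dangling check.
match: 0->8, 1->5, 2->1, 3->2, 4->6
count: 1
applicable_count: 0


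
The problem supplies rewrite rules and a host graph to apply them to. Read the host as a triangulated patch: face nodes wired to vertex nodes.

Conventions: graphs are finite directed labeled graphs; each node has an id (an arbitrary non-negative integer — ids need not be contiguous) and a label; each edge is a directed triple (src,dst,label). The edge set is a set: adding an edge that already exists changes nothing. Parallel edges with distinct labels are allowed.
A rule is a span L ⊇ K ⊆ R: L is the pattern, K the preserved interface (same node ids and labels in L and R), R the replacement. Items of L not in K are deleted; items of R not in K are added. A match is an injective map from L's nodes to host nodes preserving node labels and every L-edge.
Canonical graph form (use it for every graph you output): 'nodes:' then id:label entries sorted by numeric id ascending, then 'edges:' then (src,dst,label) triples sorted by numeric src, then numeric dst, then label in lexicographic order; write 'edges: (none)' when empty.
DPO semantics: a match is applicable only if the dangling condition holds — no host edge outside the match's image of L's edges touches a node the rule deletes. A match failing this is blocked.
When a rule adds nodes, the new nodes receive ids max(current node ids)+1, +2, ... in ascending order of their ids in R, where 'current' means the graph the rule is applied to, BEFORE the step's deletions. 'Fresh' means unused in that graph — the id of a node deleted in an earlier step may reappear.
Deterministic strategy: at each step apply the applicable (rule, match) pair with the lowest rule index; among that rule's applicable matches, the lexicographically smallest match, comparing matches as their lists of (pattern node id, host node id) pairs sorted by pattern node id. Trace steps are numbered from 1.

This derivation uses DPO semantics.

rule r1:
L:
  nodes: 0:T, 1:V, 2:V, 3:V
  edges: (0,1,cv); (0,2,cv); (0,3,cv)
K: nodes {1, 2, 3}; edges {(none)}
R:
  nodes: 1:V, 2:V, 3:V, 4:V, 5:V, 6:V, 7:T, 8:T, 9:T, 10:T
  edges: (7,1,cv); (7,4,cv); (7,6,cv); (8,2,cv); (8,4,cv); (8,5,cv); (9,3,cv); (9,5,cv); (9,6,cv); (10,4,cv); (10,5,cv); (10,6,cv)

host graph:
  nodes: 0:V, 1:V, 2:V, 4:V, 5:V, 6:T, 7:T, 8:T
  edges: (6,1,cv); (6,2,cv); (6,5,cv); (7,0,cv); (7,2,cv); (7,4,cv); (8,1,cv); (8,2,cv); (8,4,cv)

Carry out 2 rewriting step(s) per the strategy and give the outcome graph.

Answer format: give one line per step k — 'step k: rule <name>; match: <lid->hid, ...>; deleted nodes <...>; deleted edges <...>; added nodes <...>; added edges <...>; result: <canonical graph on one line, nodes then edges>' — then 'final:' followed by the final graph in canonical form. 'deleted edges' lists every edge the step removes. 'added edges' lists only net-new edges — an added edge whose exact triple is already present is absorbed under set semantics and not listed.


step 1: rule r1; match: 0->6, 1->1, 2->2, 3->5; deleted nodes 6; deleted edges (6,1,cv); (6,2,cv); (6,5,cv); added nodes 9, 10, 11, 12, 13, 14, 15; added edges (12,1,cv); (12,9,cv); (12,11,cv); (13,2,cv); (13,9,cv); (13,10,cv); (14,5,cv); (14,10,cv); (14,11,cv); (15,9,cv); (15,10,cv); (15,11,cv); result: nodes: 0:V, 1:V, 2:V, 4:V, 5:V, 7:T, 8:T, 9:V, 10:V, 11:V, 12:T, 13:T, 14:T, 15:T edges: (7,0,cv); (7,2,cv); (7,4,cv); (8,1,cv); (8,2,cv); (8,4,cv); (12,1,cv); (12,9,cv); (12,11,cv); (13,2,cv); (13,9,cv); (13,10,cv); (14,5,cv); (14,10,cv); (14,11,cv); (15,9,cv); (15,10,cv); (15,11,cv)
step 2: rule r1; match: 0->7, 1->0, 2->2, 3->4; deleted nodes 7; deleted edges (7,0,cv); (7,2,cv); (7,4,cv); added nodes 16, 17, 18, 19, 20, 21, 22; added edges (19,0,cv); (19,16,cv); (19,18,cv); (20,2,cv); (20,16,cv); (20,17,cv); (21,4,cv); (21,17,cv); (21,18,cv); (22,16,cv); (22,17,cv); (22,18,cv); result: nodes: 0:V, 1:V, 2:V, 4:V, 5:V, 8:T, 9:V, 10:V, 11:V, 12:T, 13:T, 14:T, 15:T, 16:V, 17:V, 18:V, 19:T, 20:T, 21:T, 22:T edges: (8,1,cv); (8,2,cv); (8,4,cv); (12,1,cv); (12,9,cv); (12,11,cv); (13,2,cv); (13,9,cv); (13,10,cv); (14,5,cv); (14,10,cv); (14,11,cv); (15,9,cv); (15,10,cv); (15,11,cv); (19,0,cv); (19,16,cv); (19,18,cv); (20,2,cv); (20,16,cv); (20,17,cv); (21,4,cv); (21,17,cv); (21,18,cv); (22,16,cv); (22,17,cv); (22,18,cv)
final:
nodes: 0:V, 1:V, 2:V, 4:V, 5:V, 8:T, 9:V, 10:V, 11:V, 12:T, 13:T, 14:T, 15:T, 16:V, 17:V, 18:V, 19:T, 20:T, 21:T, 22:T
edges: (8,1,cv); (8,2,cv); (8,4,cv); (12,1,cv); (12,9,cv); (12,11,cv); (13,2,cv); (13,9,cv); (13,10,cv); (14,5,cv); (14,10,cv); (14,11,cv); (15,9,cv); (15,10,cv); (15,11,cv); (19,0,cv); (19,16,cv); (19,18,cv); (20,2,cv); (20,16,cv); (20,17,cv); (21,4,cv); (21,17,cv); (21,18,cv); (22,16,cv); (22,17,cv); (22,18,cv)


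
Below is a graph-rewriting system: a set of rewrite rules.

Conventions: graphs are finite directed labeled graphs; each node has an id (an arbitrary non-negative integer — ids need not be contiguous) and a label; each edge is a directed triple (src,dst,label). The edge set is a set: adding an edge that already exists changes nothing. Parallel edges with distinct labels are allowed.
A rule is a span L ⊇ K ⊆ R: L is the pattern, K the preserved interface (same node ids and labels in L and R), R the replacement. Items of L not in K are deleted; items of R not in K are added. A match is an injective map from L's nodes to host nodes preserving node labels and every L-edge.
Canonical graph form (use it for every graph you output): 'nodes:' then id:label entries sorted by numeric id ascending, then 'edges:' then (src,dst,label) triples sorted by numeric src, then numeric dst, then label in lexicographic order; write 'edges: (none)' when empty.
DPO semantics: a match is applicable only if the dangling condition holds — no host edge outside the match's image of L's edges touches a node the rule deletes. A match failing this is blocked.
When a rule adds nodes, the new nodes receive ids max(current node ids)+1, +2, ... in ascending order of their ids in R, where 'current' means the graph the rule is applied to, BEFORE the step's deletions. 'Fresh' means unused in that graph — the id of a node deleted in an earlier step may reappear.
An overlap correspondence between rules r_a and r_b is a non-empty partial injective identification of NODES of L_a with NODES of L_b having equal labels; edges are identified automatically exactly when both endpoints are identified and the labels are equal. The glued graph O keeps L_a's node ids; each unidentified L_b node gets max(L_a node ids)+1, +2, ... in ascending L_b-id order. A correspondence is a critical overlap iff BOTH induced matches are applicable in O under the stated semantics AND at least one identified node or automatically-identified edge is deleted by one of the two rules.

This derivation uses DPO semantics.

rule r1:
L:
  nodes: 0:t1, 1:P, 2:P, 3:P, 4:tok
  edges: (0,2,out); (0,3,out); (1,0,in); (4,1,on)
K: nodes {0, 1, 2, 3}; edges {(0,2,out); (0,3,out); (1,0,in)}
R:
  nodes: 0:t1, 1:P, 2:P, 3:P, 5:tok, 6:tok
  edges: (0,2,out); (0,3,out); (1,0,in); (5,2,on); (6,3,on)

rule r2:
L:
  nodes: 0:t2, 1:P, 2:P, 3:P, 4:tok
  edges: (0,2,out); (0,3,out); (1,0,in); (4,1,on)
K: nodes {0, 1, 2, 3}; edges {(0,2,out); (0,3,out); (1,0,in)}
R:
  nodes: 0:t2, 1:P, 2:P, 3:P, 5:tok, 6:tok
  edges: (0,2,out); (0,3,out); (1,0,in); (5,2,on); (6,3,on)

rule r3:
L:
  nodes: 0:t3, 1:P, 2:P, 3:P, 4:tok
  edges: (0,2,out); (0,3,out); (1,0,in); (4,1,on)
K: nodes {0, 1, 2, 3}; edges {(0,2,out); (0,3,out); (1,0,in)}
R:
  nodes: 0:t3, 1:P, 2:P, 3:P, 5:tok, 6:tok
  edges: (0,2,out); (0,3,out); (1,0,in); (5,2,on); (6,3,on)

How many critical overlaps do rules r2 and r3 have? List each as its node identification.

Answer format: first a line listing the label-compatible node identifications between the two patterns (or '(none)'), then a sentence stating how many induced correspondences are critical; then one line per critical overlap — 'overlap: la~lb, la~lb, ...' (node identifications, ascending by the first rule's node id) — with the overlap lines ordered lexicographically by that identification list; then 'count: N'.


label-compatible node identifications between L(r2) and L(r3): 1~1, 1~2, 1~3, 2~1, 2~2, 2~3, 3~1, 3~2, 3~3, 4~4
7 of the induced correspondences are critical overlaps of r2 and r3.
overlap: 1~1, 2~2, 3~3, 4~4
overlap: 1~1, 2~2, 4~4
overlap: 1~1, 2~3, 3~2, 4~4
overlap: 1~1, 2~3, 4~4
overlap: 1~1, 3~2, 4~4
overlap: 1~1, 3~3, 4~4
overlap: 1~1, 4~4
count: 7


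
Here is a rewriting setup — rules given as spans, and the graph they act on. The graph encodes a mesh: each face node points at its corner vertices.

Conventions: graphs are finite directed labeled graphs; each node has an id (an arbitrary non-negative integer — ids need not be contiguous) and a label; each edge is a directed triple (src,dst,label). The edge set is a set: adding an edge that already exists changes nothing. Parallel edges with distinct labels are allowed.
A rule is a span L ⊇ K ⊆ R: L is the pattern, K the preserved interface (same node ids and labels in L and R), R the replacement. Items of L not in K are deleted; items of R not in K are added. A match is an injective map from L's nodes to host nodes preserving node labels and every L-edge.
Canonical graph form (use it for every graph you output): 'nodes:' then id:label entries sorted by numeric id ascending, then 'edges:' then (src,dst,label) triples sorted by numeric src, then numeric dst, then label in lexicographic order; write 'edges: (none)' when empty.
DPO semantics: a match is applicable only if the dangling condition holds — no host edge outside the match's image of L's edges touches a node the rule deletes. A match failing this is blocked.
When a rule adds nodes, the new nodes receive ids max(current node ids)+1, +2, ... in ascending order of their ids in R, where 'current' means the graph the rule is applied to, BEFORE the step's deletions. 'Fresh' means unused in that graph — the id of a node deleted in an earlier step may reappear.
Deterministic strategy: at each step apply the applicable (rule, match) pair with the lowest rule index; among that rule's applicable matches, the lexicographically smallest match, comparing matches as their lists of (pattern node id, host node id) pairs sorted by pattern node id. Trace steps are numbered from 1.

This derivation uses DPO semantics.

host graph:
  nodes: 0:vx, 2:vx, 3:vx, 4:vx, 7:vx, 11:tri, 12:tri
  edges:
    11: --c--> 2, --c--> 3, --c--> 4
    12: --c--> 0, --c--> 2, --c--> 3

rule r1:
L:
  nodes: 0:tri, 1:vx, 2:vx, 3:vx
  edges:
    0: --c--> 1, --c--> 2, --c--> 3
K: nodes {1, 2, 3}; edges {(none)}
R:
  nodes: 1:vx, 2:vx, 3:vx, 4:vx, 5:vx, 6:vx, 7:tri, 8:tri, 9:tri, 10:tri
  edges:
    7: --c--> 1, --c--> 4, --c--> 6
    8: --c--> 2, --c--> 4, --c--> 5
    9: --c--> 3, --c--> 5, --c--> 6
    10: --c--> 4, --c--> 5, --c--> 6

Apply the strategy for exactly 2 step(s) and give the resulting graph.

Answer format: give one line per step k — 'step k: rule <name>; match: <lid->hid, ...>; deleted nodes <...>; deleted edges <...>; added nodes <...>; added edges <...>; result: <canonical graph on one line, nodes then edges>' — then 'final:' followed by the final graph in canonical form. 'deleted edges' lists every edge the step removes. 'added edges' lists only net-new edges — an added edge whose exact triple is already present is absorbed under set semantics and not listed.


step 1: rule r1; match: 0->11, 1->2, 2->3, 3->4; deleted nodes 11; deleted edges (11,2,c); (11,3,c); (11,4,c); added nodes 13, 14, 15, 16, 17, 18, 19; added edges (16,2,c); (16,13,c); (16,15,c); (17,3,c); (17,13,c); (17,14,c); (18,4,c); (18,14,c); (18,15,c); (19,13,c); (19,14,c); (19,15,c); result: nodes: 0:vx, 2:vx, 3:vx, 4:vx, 7:vx, 12:tri, 13:vx, 14:vx, 15:vx, 16:tri, 17:tri, 18:tri, 19:tri edges: (12,0,c); (12,2,c); (12,3,c); (16,2,c); (16,13,c); (16,15,c); (17,3,c); (17,13,c); (17,14,c); (18,4,c); (18,14,c); (18,15,c); (19,13,c); (19,14,c); (19,15,c)
step 2: rule r1; match: 0->12, 1->0, 2->2, 3->3; deleted nodes 12; deleted edges (12,0,c); (12,2,c); (12,3,c); added nodes 20, 21, 22, 23, 24, 25, 26; added edges (23,0,c); (23,20,c); (23,22,c); (24,2,c); (24,20,c); (24,21,c); (25,3,c); (25,21,c); (25,22,c); (26,20,c); (26,21,c); (26,22,c); result: nodes: 0:vx, 2:vx, 3:vx, 4:vx, 7:vx, 13:vx, 14:vx, 15:vx, 16:tri, 17:tri, 18:tri, 19:tri, 20:vx, 21:vx, 22:vx, 23:tri, 24:tri, 25:tri, 26:tri edges: (16,2,c); (16,13,c); (16,15,c); (17,3,c); (17,13,c); (17,14,c); (18,4,c); (18,14,c); (18,15,c); (19,13,c); (19,14,c); (19,15,c); (23,0,c); (23,20,c); (23,22,c); (24,2,c); (24,20,c); (24,21,c); (25,3,c); (25,21,c); (25,22,c); (26,20,c); (26,21,c); (26,22,c)
final:
nodes: 0:vx, 2:vx, 3:vx, 4:vx, 7:vx, 13:vx, 14:vx, 15:vx, 16:tri, 17:tri, 18:tri, 19:tri, 20:vx, 21:vx, 22:vx, 23:tri, 24:tri, 25:tri, 26:tri
edges: (16,2,c); (16,13,c); (16,15,c); (17,3,c); (17,13,c); (17,14,c); (18,4,c); (18,14,c); (18,15,c); (19,13,c); (19,14,c); (19,15,c); (23,0,c); (23,20,c); (23,22,c); (24,2,c); (24,20,c); (24,21,c); (25,3,c); (25,21,c); (25,22,c); (26,20,c); (26,21,c); (26,22,c)


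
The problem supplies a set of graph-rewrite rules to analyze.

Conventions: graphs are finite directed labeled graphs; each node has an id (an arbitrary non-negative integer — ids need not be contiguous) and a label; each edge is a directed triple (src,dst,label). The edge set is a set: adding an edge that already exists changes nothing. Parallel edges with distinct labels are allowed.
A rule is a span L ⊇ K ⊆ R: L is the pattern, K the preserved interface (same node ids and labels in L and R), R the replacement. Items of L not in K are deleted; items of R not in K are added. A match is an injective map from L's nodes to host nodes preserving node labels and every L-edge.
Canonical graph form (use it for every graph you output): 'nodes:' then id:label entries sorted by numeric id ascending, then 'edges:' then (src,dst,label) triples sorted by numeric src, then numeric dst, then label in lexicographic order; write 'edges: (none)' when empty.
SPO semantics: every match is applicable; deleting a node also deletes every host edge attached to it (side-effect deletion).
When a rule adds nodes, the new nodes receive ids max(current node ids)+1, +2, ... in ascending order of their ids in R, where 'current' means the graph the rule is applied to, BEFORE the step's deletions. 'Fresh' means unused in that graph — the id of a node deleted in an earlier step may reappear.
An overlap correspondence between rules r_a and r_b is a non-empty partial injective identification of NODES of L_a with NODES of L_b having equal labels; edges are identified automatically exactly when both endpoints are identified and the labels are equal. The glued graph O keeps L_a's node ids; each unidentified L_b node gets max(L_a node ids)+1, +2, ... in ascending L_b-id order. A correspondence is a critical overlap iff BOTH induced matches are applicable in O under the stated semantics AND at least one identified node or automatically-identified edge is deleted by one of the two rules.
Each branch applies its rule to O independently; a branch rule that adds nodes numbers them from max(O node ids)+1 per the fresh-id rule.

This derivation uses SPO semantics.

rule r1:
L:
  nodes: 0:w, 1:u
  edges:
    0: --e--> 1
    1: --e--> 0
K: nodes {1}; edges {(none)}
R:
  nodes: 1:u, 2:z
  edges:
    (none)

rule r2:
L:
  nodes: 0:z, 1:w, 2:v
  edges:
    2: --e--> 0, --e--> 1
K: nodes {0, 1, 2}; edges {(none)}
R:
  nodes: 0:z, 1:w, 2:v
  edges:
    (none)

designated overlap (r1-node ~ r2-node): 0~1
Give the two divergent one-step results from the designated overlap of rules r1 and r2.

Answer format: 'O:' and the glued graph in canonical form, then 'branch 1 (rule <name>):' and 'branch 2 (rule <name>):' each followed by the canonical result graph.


O:
nodes: 0:w, 1:u, 2:z, 3:v
edges: (0,1,e); (1,0,e); (3,0,e); (3,2,e)
branch 1 (rule r1):
nodes: 1:u, 2:z, 3:v, 4:z
edges: (3,2,e)
branch 2 (rule r2):
nodes: 0:w, 1:u, 2:z, 3:v
edges: (0,1,e); (1,0,e)


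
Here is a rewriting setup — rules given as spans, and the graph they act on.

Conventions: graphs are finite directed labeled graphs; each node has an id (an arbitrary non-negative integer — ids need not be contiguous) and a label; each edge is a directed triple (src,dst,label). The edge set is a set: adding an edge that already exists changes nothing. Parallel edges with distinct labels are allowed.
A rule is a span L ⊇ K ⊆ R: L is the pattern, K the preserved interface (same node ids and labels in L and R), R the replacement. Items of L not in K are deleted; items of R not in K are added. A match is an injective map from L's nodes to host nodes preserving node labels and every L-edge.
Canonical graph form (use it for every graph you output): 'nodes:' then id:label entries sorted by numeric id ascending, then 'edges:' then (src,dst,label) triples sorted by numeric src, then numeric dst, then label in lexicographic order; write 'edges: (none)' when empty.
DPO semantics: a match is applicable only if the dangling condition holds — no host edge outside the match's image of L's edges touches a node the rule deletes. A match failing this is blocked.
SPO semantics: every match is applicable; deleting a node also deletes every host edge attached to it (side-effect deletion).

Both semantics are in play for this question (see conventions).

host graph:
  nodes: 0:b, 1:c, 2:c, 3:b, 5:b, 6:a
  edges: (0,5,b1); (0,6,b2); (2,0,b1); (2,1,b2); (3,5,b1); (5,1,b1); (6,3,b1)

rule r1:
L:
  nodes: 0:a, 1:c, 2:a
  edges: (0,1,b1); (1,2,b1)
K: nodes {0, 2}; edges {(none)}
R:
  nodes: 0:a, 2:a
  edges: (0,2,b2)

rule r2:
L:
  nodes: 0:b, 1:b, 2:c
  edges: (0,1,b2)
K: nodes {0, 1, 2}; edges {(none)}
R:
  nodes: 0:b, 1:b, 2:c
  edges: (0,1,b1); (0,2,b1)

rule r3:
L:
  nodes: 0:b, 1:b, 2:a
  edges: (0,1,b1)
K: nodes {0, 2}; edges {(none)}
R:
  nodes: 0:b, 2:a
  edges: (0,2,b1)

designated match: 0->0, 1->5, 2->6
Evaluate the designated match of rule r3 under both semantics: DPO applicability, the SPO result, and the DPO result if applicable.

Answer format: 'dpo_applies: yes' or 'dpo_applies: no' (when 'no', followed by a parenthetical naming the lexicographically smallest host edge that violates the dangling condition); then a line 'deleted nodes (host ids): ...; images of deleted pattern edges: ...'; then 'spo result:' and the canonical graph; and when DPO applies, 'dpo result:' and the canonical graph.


dpo_applies: no
(the rule deletes node 5, which keeps host edge (3,5,b1) outside the match image — the dangling condition fails, DPO blocks; SPO proceeds and side-deletes such edges)
deleted nodes (host ids): 5; images of deleted pattern edges: (0,5,b1)
spo result:
nodes: 0:b, 1:c, 2:c, 3:b, 6:a
edges: (0,6,b1); (0,6,b2); (2,0,b1); (2,1,b2); (6,3,b1)


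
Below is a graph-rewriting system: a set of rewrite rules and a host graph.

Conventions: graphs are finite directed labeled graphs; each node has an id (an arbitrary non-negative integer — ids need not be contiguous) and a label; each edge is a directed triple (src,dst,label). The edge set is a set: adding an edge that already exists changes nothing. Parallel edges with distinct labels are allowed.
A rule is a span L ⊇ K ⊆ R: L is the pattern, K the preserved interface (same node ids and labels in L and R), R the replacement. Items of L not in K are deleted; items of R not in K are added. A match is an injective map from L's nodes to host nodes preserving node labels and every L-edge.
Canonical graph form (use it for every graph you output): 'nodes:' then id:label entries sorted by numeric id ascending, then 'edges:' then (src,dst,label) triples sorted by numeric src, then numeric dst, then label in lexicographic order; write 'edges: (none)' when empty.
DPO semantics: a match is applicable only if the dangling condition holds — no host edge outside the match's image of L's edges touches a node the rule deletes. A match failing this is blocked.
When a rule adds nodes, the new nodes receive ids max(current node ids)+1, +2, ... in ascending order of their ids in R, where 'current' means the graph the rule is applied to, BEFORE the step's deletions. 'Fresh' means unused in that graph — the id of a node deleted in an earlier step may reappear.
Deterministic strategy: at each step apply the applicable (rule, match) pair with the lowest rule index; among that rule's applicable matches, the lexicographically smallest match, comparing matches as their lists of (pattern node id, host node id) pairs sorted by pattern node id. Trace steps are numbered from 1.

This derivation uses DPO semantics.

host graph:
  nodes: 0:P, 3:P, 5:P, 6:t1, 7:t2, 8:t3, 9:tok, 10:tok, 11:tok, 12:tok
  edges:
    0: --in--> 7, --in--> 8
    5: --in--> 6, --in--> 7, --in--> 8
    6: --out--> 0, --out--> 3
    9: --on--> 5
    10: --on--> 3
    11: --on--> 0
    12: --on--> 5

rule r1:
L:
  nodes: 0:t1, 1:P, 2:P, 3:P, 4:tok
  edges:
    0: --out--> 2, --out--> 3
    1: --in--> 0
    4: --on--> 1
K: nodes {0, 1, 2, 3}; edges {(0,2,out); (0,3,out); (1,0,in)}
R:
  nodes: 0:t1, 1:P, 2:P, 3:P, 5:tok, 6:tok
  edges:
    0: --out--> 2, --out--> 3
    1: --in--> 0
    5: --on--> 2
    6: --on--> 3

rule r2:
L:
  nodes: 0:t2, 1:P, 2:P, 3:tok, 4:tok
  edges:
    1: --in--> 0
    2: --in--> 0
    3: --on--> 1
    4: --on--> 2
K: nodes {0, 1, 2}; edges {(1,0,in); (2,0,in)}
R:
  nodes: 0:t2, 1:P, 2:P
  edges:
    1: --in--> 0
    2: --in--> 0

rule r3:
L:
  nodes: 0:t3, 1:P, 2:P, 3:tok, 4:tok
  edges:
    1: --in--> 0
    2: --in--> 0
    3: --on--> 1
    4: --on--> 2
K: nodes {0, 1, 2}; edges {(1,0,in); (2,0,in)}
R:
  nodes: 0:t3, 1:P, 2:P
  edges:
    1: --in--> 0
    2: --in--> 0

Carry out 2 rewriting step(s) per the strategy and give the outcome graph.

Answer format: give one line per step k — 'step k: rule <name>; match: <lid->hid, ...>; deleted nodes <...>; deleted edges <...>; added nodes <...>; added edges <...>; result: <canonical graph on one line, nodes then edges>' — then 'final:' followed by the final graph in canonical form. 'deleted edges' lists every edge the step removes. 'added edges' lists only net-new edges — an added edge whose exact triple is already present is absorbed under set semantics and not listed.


step 1: rule r1; match: 0->6, 1->5, 2->0, 3->3, 4->9; deleted nodes 9; deleted edges (9,5,on); added nodes 13, 14; added edges (13,0,on); (14,3,on); result: nodes: 0:P, 3:P, 5:P, 6:t1, 7:t2, 8:t3, 10:tok, 11:tok, 12:tok, 13:tok, 14:tok edges: (0,7,in); (0,8,in); (5,6,in); (5,7,in); (5,8,in); (6,0,out); (6,3,out); (10,3,on); (11,0,on); (12,5,on); (13,0,on); (14,3,on)
step 2: rule r1; match: 0->6, 1->5, 2->0, 3->3, 4->12; deleted nodes 12; deleted edges (12,5,on); added nodes 15, 16; added edges (15,0,on); (16,3,on); result: nodes: 0:P, 3:P, 5:P, 6:t1, 7:t2, 8:t3, 10:tok, 11:tok, 13:tok, 14:tok, 15:tok, 16:tok edges: (0,7,in); (0,8,in); (5,6,in); (5,7,in); (5,8,in); (6,0,out); (6,3,out); (10,3,on); (11,0,on); (13,0,on); (14,3,on); (15,0,on); (16,3,on)
final:
nodes: 0:P, 3:P, 5:P, 6:t1, 7:t2, 8:t3, 10:tok, 11:tok, 13:tok, 14:tok, 15:tok, 16:tok
edges: (0,7,in); (0,8,in); (5,6,in); (5,7,in); (5,8,in); (6,0,out); (6,3,out); (10,3,on); (11,0,on); (13,0,on); (14,3,on); (15,0,on); (16,3,on)


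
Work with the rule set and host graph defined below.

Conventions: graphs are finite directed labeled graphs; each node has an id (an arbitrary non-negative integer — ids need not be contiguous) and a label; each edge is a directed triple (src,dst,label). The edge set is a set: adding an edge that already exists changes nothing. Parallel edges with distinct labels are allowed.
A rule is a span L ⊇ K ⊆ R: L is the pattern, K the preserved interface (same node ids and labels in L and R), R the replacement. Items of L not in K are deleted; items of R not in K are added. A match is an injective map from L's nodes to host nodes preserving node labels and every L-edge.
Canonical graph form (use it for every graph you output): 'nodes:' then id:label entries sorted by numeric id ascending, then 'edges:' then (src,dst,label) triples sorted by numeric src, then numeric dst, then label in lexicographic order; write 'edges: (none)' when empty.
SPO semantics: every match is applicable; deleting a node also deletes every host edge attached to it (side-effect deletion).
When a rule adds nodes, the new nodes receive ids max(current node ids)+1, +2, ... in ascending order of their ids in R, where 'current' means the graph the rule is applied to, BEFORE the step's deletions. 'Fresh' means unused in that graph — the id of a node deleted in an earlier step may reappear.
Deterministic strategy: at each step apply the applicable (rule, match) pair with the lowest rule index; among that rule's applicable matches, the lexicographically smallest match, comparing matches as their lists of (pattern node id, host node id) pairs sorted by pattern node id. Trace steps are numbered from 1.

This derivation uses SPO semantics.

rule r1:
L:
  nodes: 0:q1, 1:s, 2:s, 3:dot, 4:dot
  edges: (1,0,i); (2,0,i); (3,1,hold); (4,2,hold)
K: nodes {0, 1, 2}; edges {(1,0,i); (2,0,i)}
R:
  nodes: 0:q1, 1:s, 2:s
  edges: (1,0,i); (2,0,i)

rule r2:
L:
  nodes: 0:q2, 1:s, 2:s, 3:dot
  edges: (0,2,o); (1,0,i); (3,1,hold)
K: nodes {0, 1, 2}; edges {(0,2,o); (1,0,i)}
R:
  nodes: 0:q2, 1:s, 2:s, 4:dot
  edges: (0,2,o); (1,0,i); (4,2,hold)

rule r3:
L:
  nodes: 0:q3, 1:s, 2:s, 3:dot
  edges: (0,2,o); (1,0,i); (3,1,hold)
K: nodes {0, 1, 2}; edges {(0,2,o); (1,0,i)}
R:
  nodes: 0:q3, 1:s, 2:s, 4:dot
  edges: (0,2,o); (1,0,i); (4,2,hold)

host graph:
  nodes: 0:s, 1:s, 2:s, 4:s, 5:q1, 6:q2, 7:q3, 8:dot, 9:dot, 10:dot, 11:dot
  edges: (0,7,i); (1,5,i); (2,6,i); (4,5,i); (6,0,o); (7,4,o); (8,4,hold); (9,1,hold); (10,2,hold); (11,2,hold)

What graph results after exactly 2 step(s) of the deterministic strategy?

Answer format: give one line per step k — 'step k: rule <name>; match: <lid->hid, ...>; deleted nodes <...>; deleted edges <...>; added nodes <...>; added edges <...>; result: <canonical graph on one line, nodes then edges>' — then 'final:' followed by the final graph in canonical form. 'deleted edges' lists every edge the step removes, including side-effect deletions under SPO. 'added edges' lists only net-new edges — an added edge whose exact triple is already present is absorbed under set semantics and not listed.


step 1: rule r1; match: 0->5, 1->1, 2->4, 3->9, 4->8; deleted nodes 8, 9; deleted edges (8,4,hold); (9,1,hold); added nodes (none); added edges (none); result: nodes: 0:s, 1:s, 2:s, 4:s, 5:q1, 6:q2, 7:q3, 10:dot, 11:dot edges: (0,7,i); (1,5,i); (2,6,i); (4,5,i); (6,0,o); (7,4,o); (10,2,hold); (11,2,hold)
step 2: rule r2; match: 0->6, 1->2, 2->0, 3->10; deleted nodes 10; deleted edges (10,2,hold); added nodes 12; added edges (12,0,hold); result: nodes: 0:s, 1:s, 2:s, 4:s, 5:q1, 6:q2, 7:q3, 11:dot, 12:dot edges: (0,7,i); (1,5,i); (2,6,i); (4,5,i); (6,0,o); (7,4,o); (11,2,hold); (12,0,hold)
final:
nodes: 0:s, 1:s, 2:s, 4:s, 5:q1, 6:q2, 7:q3, 11:dot, 12:dot
edges: (0,7,i); (1,5,i); (2,6,i); (4,5,i); (6,0,o); (7,4,o); (11,2,hold); (12,0,hold)


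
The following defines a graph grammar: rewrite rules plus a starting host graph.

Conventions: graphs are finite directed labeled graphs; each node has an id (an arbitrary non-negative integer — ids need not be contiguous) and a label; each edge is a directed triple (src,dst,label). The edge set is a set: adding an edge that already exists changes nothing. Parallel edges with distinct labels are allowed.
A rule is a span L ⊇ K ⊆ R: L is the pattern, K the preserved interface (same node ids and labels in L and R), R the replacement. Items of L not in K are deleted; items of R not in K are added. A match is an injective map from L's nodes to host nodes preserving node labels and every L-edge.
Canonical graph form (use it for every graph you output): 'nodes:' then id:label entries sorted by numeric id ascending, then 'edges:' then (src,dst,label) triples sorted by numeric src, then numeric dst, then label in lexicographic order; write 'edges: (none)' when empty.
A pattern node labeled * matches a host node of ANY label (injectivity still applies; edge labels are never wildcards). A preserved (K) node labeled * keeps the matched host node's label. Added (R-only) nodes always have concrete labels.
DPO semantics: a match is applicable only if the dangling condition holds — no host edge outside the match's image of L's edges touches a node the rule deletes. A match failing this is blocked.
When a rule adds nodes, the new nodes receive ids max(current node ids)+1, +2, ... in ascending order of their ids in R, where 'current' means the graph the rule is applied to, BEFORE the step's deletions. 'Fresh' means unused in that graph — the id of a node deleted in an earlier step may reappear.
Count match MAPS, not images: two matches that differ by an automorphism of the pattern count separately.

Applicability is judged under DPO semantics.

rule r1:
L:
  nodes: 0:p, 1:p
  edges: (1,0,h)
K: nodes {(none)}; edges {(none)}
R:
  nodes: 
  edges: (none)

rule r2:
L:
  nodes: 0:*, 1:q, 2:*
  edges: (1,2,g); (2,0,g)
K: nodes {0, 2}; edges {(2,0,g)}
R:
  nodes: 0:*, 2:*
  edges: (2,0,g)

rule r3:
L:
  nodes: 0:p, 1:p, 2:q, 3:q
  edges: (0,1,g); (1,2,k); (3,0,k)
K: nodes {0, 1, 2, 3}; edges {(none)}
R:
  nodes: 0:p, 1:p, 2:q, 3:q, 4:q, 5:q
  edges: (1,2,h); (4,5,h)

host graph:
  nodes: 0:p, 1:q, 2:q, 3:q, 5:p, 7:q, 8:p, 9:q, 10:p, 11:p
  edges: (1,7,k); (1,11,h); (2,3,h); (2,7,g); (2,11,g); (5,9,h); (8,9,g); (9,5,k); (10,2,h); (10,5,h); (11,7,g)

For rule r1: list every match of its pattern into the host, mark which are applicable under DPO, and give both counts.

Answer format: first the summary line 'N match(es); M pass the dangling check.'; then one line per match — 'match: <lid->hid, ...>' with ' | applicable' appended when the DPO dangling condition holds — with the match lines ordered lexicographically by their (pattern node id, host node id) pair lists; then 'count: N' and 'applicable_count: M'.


1 match(es); 0 pass the dangling check.
match: 0->5, 1->10
count: 1
applicable_count: 0


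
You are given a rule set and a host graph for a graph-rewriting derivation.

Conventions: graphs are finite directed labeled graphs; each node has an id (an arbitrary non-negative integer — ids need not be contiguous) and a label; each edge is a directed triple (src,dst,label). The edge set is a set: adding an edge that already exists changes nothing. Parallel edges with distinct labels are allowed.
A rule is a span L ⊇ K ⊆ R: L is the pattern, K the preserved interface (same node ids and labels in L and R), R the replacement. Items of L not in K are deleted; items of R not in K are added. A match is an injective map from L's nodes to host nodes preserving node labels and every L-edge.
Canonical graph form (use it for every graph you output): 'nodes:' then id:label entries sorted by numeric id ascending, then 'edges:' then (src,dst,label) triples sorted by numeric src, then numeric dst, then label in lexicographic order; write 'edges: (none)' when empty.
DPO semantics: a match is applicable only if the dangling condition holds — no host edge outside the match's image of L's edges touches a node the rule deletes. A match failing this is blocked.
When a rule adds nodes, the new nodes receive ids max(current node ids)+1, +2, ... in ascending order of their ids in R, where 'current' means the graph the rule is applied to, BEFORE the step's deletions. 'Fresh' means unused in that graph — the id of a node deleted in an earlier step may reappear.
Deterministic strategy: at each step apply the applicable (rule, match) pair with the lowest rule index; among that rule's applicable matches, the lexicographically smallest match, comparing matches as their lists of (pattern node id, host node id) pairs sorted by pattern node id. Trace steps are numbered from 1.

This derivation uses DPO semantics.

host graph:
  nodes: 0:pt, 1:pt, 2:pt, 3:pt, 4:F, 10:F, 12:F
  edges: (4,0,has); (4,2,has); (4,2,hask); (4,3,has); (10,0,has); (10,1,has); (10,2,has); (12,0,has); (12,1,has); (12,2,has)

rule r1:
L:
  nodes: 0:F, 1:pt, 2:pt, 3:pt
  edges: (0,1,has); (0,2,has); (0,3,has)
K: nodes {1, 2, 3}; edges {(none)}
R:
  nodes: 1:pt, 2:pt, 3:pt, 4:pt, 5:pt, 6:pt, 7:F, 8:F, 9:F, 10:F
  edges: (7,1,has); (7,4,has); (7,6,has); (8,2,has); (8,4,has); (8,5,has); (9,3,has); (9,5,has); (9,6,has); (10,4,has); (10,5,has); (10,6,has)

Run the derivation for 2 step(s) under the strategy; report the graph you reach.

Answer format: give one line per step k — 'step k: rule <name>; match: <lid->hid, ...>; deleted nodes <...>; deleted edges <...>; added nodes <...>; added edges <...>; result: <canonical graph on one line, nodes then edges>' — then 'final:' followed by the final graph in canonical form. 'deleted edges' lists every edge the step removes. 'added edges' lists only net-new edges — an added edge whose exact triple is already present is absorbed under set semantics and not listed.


step 1: rule r1; match: 0->10, 1->0, 2->1, 3->2; deleted nodes 10; deleted edges (10,0,has); (10,1,has); (10,2,has); added nodes 13, 14, 15, 16, 17, 18, 19; added edges (16,0,has); (16,13,has); (16,15,has); (17,1,has); (17,13,has); (17,14,has); (18,2,has); (18,14,has); (18,15,has); (19,13,has); (19,14,has); (19,15,has); result: nodes: 0:pt, 1:pt, 2:pt, 3:pt, 4:F, 12:F, 13:pt, 14:pt, 15:pt, 16:F, 17:F, 18:F, 19:F edges: (4,0,has); (4,2,has); (4,2,hask); (4,3,has); (12,0,has); (12,1,has); (12,2,has); (16,0,has); (16,13,has); (16,15,has); (17,1,has); (17,13,has); (17,14,has); (18,2,has); (18,14,has); (18,15,has); (19,13,has); (19,14,has); (19,15,has)
step 2: rule r1; match: 0->12, 1->0, 2->1, 3->2; deleted nodes 12; deleted edges (12,0,has); (12,1,has); (12,2,has); added nodes 20, 21, 22, 23, 24, 25, 26; added edges (23,0,has); (23,20,has); (23,22,has); (24,1,has); (24,20,has); (24,21,has); (25,2,has); (25,21,has); (25,22,has); (26,20,has); (26,21,has); (26,22,has); result: nodes: 0:pt, 1:pt, 2:pt, 3:pt, 4:F, 13:pt, 14:pt, 15:pt, 16:F, 17:F, 18:F, 19:F, 20:pt, 21:pt, 22:pt, 23:F, 24:F, 25:F, 26:F edges: (4,0,has); (4,2,has); (4,2,hask); (4,3,has); (16,0,has); (16,13,has); (16,15,has); (17,1,has); (17,13,has); (17,14,has); (18,2,has); (18,14,has); (18,15,has); (19,13,has); (19,14,has); (19,15,has); (23,0,has); (23,20,has); (23,22,has); (24,1,has); (24,20,has); (24,21,has); (25,2,has); (25,21,has); (25,22,has); (26,20,has); (26,21,has); (26,22,has)
final:
nodes: 0:pt, 1:pt, 2:pt, 3:pt, 4:F, 13:pt, 14:pt, 15:pt, 16:F, 17:F, 18:F, 19:F, 20:pt, 21:pt, 22:pt, 23:F, 24:F, 25:F, 26:F
edges: (4,0,has); (4,2,has); (4,2,hask); (4,3,has); (16,0,has); (16,13,has); (16,15,has); (17,1,has); (17,13,has); (17,14,has); (18,2,has); (18,14,has); (18,15,has); (19,13,has); (19,14,has); (19,15,has); (23,0,has); (23,20,has); (23,22,has); (24,1,has); (24,20,has); (24,21,has); (25,2,has); (25,21,has); (25,22,has); (26,20,has); (26,21,has); (26,22,has)
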